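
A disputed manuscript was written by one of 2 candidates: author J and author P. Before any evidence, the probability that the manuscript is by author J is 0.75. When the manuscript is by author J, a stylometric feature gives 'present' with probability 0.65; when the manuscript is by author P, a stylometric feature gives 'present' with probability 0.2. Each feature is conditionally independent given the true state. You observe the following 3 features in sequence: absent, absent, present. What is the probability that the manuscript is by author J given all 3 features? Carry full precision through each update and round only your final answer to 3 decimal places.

0.651

Apply Bayes' rule sequentially, carrying P(author J) forward.
After 'absent': P(author J) = 0.35·0.7500 / (0.35·0.7500 + 0.8·0.2500) ≈ 0.5676
After 'absent': P(author J) = 0.35·0.5676 / (0.35·0.5676 + 0.8·0.4324) ≈ 0.3648
After 'present': P(author J) = 0.65·0.3648 / (0.65·0.3648 + 0.2·0.6352) ≈ 0.6511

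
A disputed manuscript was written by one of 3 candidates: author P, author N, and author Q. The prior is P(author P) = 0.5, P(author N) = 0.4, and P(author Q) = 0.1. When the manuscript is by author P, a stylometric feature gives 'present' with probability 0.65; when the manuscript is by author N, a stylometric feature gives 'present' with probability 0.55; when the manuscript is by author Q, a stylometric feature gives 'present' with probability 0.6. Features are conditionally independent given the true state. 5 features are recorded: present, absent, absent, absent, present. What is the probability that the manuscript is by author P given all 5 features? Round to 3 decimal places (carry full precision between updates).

0.405

Each posterior becomes the prior for the next update.
After 'present': normaliser = 0.65·0.5000 + 0.55·0.4000 + 0.6·0.1000; P(author P) ≈ 0.5372, P(author N) ≈ 0.3636, P(author Q) ≈ 0.0992
After 'absent': normaliser = 0.35·0.5372 + 0.45·0.3636 + 0.4·0.0992; P(author P) ≈ 0.4805, P(author N) ≈ 0.4182, P(author Q) ≈ 0.1014
After 'absent': normaliser = 0.35·0.4805 + 0.45·0.4182 + 0.4·0.1014; P(author P) ≈ 0.4237, P(author N) ≈ 0.4741, P(author Q) ≈ 0.1022
After 'absent': normaliser = 0.35·0.4237 + 0.45·0.4741 + 0.4·0.1022; P(author P) ≈ 0.3684, P(author N) ≈ 0.5301, P(author Q) ≈ 0.1015
After 'present': normaliser = 0.65·0.3684 + 0.55·0.5301 + 0.6·0.1015; P(author P) ≈ 0.4046, P(author N) ≈ 0.4925, P(author Q) ≈ 0.1029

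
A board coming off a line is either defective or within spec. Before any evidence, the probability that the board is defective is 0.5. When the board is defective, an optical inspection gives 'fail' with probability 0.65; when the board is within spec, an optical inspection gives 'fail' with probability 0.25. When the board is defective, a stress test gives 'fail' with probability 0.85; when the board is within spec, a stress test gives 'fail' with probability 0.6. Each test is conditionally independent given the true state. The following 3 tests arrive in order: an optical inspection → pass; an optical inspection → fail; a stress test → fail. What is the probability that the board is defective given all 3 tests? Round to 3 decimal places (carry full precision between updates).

After an optical inspection='pass': P(defective) = 0.35·0.5000 / (0.35·0.5000 + 0.75·0.5000) ≈ 0.3182
After an optical inspection='fail': P(defective) = 0.65·0.3182 / (0.65·0.3182 + 0.25·0.6818) ≈ 0.5482
After a stress test='fail': P(defective) = 0.85·0.5482 / (0.85·0.5482 + 0.6·0.4518) ≈ 0.6322

0.632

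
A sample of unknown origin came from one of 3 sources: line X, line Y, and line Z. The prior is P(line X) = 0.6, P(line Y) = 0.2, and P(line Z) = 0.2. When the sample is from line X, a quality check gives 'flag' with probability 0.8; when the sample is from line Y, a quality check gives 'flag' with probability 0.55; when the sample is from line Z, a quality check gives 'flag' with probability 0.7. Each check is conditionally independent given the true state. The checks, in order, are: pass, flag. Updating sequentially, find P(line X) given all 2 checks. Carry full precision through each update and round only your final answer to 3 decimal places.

After 'pass': normaliser = 0.2·0.6000 + 0.45·0.2000 + 0.3·0.2000; P(line X) ≈ 0.4444, P(line Y) ≈ 0.3333, P(line Z) ≈ 0.2222
After 'flag': normaliser = 0.8·0.4444 + 0.55·0.3333 + 0.7·0.2222; P(line X) ≈ 0.5120, P(line Y) ≈ 0.2640, P(line Z) ≈ 0.2240

0.512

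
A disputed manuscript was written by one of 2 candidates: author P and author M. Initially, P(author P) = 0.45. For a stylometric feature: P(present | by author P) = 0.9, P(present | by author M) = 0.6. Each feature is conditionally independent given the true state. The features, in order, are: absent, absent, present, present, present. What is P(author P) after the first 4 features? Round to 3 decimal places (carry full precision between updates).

After 'absent': P(author P) = 0.1·0.4500 / (0.1·0.4500 + 0.4·0.5500) ≈ 0.1698
After 'absent': P(author P) = 0.1·0.1698 / (0.1·0.1698 + 0.4·0.8302) ≈ 0.0486
After 'present': P(author P) = 0.9·0.0486 / (0.9·0.0486 + 0.6·0.9514) ≈ 0.0712
After 'present': P(author P) = 0.9·0.0712 / (0.9·0.0712 + 0.6·0.9288) ≈ 0.1032

0.103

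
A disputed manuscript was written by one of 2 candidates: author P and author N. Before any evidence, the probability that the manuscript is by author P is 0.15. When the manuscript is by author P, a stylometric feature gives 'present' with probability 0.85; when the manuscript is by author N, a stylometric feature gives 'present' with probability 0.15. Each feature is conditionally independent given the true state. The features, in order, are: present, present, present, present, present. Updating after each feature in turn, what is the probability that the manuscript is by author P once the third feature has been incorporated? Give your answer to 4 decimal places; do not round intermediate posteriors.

0.9698

After 'present': P(author P) = 0.85·0.1500 / (0.85·0.1500 + 0.15·0.8500) ≈ 0.5000
After 'present': P(author P) = 0.85·0.5000 / (0.85·0.5000 + 0.15·0.5000) ≈ 0.8500
After 'present': P(author P) = 0.85·0.8500 / (0.85·0.8500 + 0.15·0.1500) ≈ 0.9698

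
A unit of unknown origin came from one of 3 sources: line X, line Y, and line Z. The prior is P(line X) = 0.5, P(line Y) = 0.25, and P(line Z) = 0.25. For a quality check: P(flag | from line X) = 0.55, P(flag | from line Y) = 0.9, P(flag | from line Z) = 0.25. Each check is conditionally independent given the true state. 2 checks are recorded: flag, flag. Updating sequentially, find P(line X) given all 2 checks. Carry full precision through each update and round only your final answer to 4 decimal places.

0.4095

After 'flag': normaliser = 0.55·0.5000 + 0.9·0.2500 + 0.25·0.2500; P(line X) ≈ 0.4889, P(line Y) ≈ 0.4000, P(line Z) ≈ 0.1111
After 'flag': normaliser = 0.55·0.4889 + 0.9·0.4000 + 0.25·0.1111; P(line X) ≈ 0.4095, P(line Y) ≈ 0.5482, P(line Z) ≈ 0.0423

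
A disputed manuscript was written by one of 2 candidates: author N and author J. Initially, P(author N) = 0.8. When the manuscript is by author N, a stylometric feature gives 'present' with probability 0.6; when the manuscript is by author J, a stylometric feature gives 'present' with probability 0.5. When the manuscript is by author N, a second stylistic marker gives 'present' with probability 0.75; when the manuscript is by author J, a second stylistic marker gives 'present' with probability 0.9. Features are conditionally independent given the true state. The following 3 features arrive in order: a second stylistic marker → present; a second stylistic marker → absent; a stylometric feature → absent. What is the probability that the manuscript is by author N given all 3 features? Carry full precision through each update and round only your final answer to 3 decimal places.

After a second stylistic marker='present': P(author N) = 0.75·0.8000 / (0.75·0.8000 + 0.9·0.2000) ≈ 0.7692
After a second stylistic marker='absent': P(author N) = 0.25·0.7692 / (0.25·0.7692 + 0.1·0.2308) ≈ 0.8929
After a stylometric feature='absent': P(author N) = 0.4·0.8929 / (0.4·0.8929 + 0.5·0.1071) ≈ 0.8696

0.870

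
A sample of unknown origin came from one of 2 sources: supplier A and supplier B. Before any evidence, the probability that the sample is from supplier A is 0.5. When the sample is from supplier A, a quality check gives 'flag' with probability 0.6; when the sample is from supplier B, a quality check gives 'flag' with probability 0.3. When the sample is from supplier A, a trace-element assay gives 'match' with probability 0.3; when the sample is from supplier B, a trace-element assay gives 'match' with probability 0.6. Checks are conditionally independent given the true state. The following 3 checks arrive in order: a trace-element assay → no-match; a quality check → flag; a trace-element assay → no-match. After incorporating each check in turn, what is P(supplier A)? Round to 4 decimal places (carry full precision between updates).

After a trace-element assay='no-match': P(supplier A) = 0.7·0.5000 / (0.7·0.5000 + 0.4·0.5000) ≈ 0.6364
After a quality check='flag': P(supplier A) = 0.6·0.6364 / (0.6·0.6364 + 0.3·0.3636) ≈ 0.7778
After a trace-element assay='no-match': P(supplier A) = 0.7·0.7778 / (0.7·0.7778 + 0.4·0.2222) ≈ 0.8596

0.8596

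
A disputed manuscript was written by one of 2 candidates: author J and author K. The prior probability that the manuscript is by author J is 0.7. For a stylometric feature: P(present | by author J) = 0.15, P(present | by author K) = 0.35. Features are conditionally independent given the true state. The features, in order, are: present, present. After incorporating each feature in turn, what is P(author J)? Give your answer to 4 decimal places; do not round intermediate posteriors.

0.3000

After 'present': P(author J) = 0.15·0.7000 / (0.15·0.7000 + 0.35·0.3000) ≈ 0.5000
After 'present': P(author J) = 0.15·0.5000 / (0.15·0.5000 + 0.35·0.5000) ≈ 0.3000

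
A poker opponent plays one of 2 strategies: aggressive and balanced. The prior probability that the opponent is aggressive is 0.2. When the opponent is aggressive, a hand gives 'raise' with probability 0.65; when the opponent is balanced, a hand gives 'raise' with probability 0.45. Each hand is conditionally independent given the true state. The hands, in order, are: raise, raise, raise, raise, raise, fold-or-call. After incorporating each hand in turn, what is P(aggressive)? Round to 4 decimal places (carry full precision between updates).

After 'raise': P(aggressive) = 0.65·0.2000 / (0.65·0.2000 + 0.45·0.8000) ≈ 0.2653
After 'raise': P(aggressive) = 0.65·0.2653 / (0.65·0.2653 + 0.45·0.7347) ≈ 0.3428
After 'raise': P(aggressive) = 0.65·0.3428 / (0.65·0.3428 + 0.45·0.6572) ≈ 0.4297
After 'raise': P(aggressive) = 0.65·0.4297 / (0.65·0.4297 + 0.45·0.5703) ≈ 0.5211
After 'raise': P(aggressive) = 0.65·0.5211 / (0.65·0.5211 + 0.45·0.4789) ≈ 0.6112
After 'fold-or-call': P(aggressive) = 0.35·0.6112 / (0.35·0.6112 + 0.55·0.3888) ≈ 0.5001

0.5001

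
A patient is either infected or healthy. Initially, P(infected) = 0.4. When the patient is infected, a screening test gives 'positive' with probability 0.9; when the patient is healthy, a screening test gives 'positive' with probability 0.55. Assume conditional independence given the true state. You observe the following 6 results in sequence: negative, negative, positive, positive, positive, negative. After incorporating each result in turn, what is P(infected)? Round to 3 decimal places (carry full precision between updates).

0.031

After 'negative': P(infected) = 0.1·0.4000 / (0.1·0.4000 + 0.45·0.6000) ≈ 0.1290
After 'negative': P(infected) = 0.1·0.1290 / (0.1·0.1290 + 0.45·0.8710) ≈ 0.0319
After 'positive': P(infected) = 0.9·0.0319 / (0.9·0.0319 + 0.55·0.9681) ≈ 0.0511
After 'positive': P(infected) = 0.9·0.0511 / (0.9·0.0511 + 0.55·0.9489) ≈ 0.0810
After 'positive': P(infected) = 0.9·0.0810 / (0.9·0.0810 + 0.55·0.9190) ≈ 0.1261
After 'negative': P(infected) = 0.1·0.1261 / (0.1·0.1261 + 0.45·0.8739) ≈ 0.0311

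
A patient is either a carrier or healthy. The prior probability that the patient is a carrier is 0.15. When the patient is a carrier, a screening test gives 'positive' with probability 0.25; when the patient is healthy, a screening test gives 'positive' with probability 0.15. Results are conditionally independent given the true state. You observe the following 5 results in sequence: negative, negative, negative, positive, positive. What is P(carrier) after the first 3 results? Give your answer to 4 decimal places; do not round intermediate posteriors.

After 'negative': P(carrier) = 0.75·0.1500 / (0.75·0.1500 + 0.85·0.8500) ≈ 0.1347
After 'negative': P(carrier) = 0.75·0.1347 / (0.75·0.1347 + 0.85·0.8653) ≈ 0.1208
After 'negative': P(carrier) = 0.75·0.1208 / (0.75·0.1208 + 0.85·0.8792) ≈ 0.1081

0.1081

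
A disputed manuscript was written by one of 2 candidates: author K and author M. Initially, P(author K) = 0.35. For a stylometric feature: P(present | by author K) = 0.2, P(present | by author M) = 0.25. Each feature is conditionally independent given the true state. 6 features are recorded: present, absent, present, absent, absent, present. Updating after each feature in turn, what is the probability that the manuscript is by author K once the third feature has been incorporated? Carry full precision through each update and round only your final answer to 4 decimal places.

0.2688

After 'present': P(author K) = 0.2·0.3500 / (0.2·0.3500 + 0.25·0.6500) ≈ 0.3011
After 'absent': P(author K) = 0.8·0.3011 / (0.8·0.3011 + 0.75·0.6989) ≈ 0.3148
After 'present': P(author K) = 0.2·0.3148 / (0.2·0.3148 + 0.25·0.6852) ≈ 0.2688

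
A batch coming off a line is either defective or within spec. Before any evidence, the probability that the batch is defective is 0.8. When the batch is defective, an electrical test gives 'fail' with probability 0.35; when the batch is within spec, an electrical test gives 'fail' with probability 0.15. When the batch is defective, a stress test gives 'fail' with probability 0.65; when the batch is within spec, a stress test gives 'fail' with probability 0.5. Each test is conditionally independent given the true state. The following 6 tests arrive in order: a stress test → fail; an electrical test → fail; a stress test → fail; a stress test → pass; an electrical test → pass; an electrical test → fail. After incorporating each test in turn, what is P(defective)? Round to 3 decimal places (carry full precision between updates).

0.952

After a stress test='fail': P(defective) = 0.65·0.8000 / (0.65·0.8000 + 0.5·0.2000) ≈ 0.8387
After an electrical test='fail': P(defective) = 0.35·0.8387 / (0.35·0.8387 + 0.15·0.1613) ≈ 0.9239
After a stress test='fail': P(defective) = 0.65·0.9239 / (0.65·0.9239 + 0.5·0.0761) ≈ 0.9404
After a stress test='pass': P(defective) = 0.35·0.9404 / (0.35·0.9404 + 0.5·0.0596) ≈ 0.9170
After an electrical test='pass': P(defective) = 0.65·0.9170 / (0.65·0.9170 + 0.85·0.0830) ≈ 0.8941
After an electrical test='fail': P(defective) = 0.35·0.8941 / (0.35·0.8941 + 0.15·0.1059) ≈ 0.9517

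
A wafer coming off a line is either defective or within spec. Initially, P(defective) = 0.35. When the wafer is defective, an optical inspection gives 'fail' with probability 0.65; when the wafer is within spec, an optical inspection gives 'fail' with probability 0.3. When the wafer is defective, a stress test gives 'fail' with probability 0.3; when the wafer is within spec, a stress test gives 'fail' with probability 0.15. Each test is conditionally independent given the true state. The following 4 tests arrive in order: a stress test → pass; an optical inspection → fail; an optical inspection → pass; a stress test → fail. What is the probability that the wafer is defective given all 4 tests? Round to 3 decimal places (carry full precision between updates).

0.490

After a stress test='pass': P(defective) = 0.7·0.3500 / (0.7·0.3500 + 0.85·0.6500) ≈ 0.3072
After an optical inspection='fail': P(defective) = 0.65·0.3072 / (0.65·0.3072 + 0.3·0.6928) ≈ 0.4900
After an optical inspection='pass': P(defective) = 0.35·0.4900 / (0.35·0.4900 + 0.7·0.5100) ≈ 0.3245
After a stress test='fail': P(defective) = 0.3·0.3245 / (0.3·0.3245 + 0.15·0.6755) ≈ 0.4900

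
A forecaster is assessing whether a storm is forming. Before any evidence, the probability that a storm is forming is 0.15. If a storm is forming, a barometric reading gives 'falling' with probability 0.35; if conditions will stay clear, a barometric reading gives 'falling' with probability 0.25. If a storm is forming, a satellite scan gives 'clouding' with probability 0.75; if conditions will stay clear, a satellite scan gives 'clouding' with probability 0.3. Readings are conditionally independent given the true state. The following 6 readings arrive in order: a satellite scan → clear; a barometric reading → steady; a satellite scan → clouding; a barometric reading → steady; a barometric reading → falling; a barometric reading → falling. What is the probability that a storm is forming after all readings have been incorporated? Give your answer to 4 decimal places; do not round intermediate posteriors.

0.1883

After a satellite scan='clear': P(storm) = 0.25·0.1500 / (0.25·0.1500 + 0.7·0.8500) ≈ 0.0593
After a barometric reading='steady': P(storm) = 0.65·0.0593 / (0.65·0.0593 + 0.75·0.9407) ≈ 0.0518
After a satellite scan='clouding': P(storm) = 0.75·0.0518 / (0.75·0.0518 + 0.3·0.9482) ≈ 0.1201
After a barometric reading='steady': P(storm) = 0.65·0.1201 / (0.65·0.1201 + 0.75·0.8799) ≈ 0.1058
After a barometric reading='falling': P(storm) = 0.35·0.1058 / (0.35·0.1058 + 0.25·0.8942) ≈ 0.1421
After a barometric reading='falling': P(storm) = 0.35·0.1421 / (0.35·0.1421 + 0.25·0.8579) ≈ 0.1883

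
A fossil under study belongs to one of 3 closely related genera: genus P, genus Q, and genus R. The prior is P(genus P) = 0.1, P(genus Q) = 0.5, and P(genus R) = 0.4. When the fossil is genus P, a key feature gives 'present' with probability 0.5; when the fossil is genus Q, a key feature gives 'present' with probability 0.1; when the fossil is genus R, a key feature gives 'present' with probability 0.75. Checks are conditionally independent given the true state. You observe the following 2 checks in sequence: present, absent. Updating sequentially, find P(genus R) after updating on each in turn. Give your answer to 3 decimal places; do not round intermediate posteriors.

0.517

After 'present': normaliser = 0.5·0.1000 + 0.1·0.5000 + 0.75·0.4000; P(genus P) ≈ 0.1250, P(genus Q) ≈ 0.1250, P(genus R) ≈ 0.7500
After 'absent': normaliser = 0.5·0.1250 + 0.9·0.1250 + 0.25·0.7500; P(genus P) ≈ 0.1724, P(genus Q) ≈ 0.3103, P(genus R) ≈ 0.5172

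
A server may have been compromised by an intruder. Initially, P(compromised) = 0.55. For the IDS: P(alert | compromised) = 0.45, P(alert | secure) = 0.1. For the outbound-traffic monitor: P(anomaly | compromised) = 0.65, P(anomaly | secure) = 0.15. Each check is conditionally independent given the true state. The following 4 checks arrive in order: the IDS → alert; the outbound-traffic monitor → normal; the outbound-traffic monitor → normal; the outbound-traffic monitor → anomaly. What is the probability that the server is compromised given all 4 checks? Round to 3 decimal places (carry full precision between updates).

After the IDS='alert': P(compromised) = 0.45·0.5500 / (0.45·0.5500 + 0.1·0.4500) ≈ 0.8462
After the outbound-traffic monitor='normal': P(compromised) = 0.35·0.8462 / (0.35·0.8462 + 0.85·0.1538) ≈ 0.6937
After the outbound-traffic monitor='normal': P(compromised) = 0.35·0.6937 / (0.35·0.6937 + 0.85·0.3063) ≈ 0.4825
After the outbound-traffic monitor='anomaly': P(compromised) = 0.65·0.4825 / (0.65·0.4825 + 0.15·0.5175) ≈ 0.8016

0.802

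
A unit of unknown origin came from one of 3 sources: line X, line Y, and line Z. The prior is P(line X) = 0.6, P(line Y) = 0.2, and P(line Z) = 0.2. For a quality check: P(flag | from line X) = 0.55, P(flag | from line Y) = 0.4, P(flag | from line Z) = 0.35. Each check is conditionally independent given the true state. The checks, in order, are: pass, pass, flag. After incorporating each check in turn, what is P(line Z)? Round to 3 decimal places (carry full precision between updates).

0.236

After 'pass': normaliser = 0.45·0.6000 + 0.6·0.2000 + 0.65·0.2000; P(line X) ≈ 0.5192, P(line Y) ≈ 0.2308, P(line Z) ≈ 0.2500
After 'pass': normaliser = 0.45·0.5192 + 0.6·0.2308 + 0.65·0.2500; P(line X) ≈ 0.4371, P(line Y) ≈ 0.2590, P(line Z) ≈ 0.3040
After 'flag': normaliser = 0.55·0.4371 + 0.4·0.2590 + 0.35·0.3040; P(line X) ≈ 0.5337, P(line Y) ≈ 0.2300, P(line Z) ≈ 0.2362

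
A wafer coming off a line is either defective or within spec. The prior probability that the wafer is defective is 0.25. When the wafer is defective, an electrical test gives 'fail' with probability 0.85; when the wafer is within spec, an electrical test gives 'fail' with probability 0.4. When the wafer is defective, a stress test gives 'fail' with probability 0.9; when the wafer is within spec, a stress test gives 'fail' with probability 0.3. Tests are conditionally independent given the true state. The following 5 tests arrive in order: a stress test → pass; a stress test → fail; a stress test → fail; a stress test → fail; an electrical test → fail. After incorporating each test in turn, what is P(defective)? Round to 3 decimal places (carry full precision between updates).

0.732

After a stress test='pass': P(defective) = 0.1·0.2500 / (0.1·0.2500 + 0.7·0.7500) ≈ 0.0455
After a stress test='fail': P(defective) = 0.9·0.0455 / (0.9·0.0455 + 0.3·0.9545) ≈ 0.1250
After a stress test='fail': P(defective) = 0.9·0.1250 / (0.9·0.1250 + 0.3·0.8750) ≈ 0.3000
After a stress test='fail': P(defective) = 0.9·0.3000 / (0.9·0.3000 + 0.3·0.7000) ≈ 0.5625
After an electrical test='fail': P(defective) = 0.85·0.5625 / (0.85·0.5625 + 0.4·0.4375) ≈ 0.7321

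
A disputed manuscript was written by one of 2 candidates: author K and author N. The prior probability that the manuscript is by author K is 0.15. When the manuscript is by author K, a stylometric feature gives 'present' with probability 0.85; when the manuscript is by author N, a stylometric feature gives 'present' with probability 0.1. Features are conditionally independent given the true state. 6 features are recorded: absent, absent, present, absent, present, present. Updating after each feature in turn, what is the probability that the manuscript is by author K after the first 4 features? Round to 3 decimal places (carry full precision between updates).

Each posterior becomes the prior for the next update.
After 'absent': P(author K) = 0.15·0.1500 / (0.15·0.1500 + 0.9·0.8500) ≈ 0.0286
After 'absent': P(author K) = 0.15·0.0286 / (0.15·0.0286 + 0.9·0.9714) ≈ 0.0049
After 'present': P(author K) = 0.85·0.0049 / (0.85·0.0049 + 0.1·0.9951) ≈ 0.0400
After 'absent': P(author K) = 0.15·0.0400 / (0.15·0.0400 + 0.9·0.9600) ≈ 0.0069

0.007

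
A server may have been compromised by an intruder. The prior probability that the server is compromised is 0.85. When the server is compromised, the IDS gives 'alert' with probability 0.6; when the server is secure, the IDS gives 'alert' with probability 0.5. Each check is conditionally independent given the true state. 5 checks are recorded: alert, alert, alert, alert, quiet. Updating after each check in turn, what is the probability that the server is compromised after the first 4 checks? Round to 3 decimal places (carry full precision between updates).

After 'alert': P(compromised) = 0.6·0.8500 / (0.6·0.8500 + 0.5·0.1500) ≈ 0.8718
After 'alert': P(compromised) = 0.6·0.8718 / (0.6·0.8718 + 0.5·0.1282) ≈ 0.8908
After 'alert': P(compromised) = 0.6·0.8908 / (0.6·0.8908 + 0.5·0.1092) ≈ 0.9073
After 'alert': P(compromised) = 0.6·0.9073 / (0.6·0.9073 + 0.5·0.0927) ≈ 0.9216

0.922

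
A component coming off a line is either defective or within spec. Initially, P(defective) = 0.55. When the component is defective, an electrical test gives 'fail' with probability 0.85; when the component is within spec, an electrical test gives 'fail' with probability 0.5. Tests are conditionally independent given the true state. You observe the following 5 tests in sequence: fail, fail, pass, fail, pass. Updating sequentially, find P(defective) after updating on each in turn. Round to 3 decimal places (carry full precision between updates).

After 'fail': P(defective) = 0.85·0.5500 / (0.85·0.5500 + 0.5·0.4500) ≈ 0.6751
After 'fail': P(defective) = 0.85·0.6751 / (0.85·0.6751 + 0.5·0.3249) ≈ 0.7794
After 'pass': P(defective) = 0.15·0.7794 / (0.15·0.7794 + 0.5·0.2206) ≈ 0.5145
After 'fail': P(defective) = 0.85·0.5145 / (0.85·0.5145 + 0.5·0.4855) ≈ 0.6430
After 'pass': P(defective) = 0.15·0.6430 / (0.15·0.6430 + 0.5·0.3570) ≈ 0.3508

0.351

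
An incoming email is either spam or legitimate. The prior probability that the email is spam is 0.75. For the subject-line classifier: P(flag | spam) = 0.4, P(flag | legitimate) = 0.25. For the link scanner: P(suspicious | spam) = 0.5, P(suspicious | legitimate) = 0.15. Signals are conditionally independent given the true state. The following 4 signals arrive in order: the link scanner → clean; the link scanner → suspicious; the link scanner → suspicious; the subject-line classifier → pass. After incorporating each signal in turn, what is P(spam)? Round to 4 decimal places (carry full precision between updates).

0.9401

Apply Bayes' rule sequentially, carrying P(spam) forward.
After the link scanner='clean': P(spam) = 0.5·0.7500 / (0.5·0.7500 + 0.85·0.2500) ≈ 0.6383
After the link scanner='suspicious': P(spam) = 0.5·0.6383 / (0.5·0.6383 + 0.15·0.3617) ≈ 0.8547
After the link scanner='suspicious': P(spam) = 0.5·0.8547 / (0.5·0.8547 + 0.15·0.1453) ≈ 0.9515
After the subject-line classifier='pass': P(spam) = 0.6·0.9515 / (0.6·0.9515 + 0.75·0.0485) ≈ 0.9401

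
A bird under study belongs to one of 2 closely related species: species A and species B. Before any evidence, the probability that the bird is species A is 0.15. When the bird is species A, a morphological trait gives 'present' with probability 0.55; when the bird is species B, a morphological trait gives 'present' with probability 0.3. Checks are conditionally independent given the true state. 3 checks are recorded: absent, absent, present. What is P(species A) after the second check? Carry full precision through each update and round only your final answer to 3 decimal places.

Apply Bayes' rule sequentially, carrying P(species A) forward.
After 'absent': P(species A) = 0.45·0.1500 / (0.45·0.1500 + 0.7·0.8500) ≈ 0.1019
After 'absent': P(species A) = 0.45·0.1019 / (0.45·0.1019 + 0.7·0.8981) ≈ 0.0680

0.068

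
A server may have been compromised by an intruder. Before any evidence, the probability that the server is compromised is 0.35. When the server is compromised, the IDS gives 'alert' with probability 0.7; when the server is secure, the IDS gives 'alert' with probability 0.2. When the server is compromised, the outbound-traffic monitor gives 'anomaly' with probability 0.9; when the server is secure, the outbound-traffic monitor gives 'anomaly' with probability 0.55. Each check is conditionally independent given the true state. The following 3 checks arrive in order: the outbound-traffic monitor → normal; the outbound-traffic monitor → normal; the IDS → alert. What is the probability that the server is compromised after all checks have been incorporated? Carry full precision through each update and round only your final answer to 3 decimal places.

0.085

After the outbound-traffic monitor='normal': P(compromised) = 0.1·0.3500 / (0.1·0.3500 + 0.45·0.6500) ≈ 0.1069
After the outbound-traffic monitor='normal': P(compromised) = 0.1·0.1069 / (0.1·0.1069 + 0.45·0.8931) ≈ 0.0259
After the IDS='alert': P(compromised) = 0.7·0.0259 / (0.7·0.0259 + 0.2·0.9741) ≈ 0.0851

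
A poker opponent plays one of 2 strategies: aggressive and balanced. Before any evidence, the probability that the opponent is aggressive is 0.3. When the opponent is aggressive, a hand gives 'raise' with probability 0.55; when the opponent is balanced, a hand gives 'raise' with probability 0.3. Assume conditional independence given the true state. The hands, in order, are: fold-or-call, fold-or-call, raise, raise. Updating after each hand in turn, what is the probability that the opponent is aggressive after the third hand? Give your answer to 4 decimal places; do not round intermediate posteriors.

0.2451

After 'fold-or-call': P(aggressive) = 0.45·0.3000 / (0.45·0.3000 + 0.7·0.7000) ≈ 0.2160
After 'fold-or-call': P(aggressive) = 0.45·0.2160 / (0.45·0.2160 + 0.7·0.7840) ≈ 0.1505
After 'raise': P(aggressive) = 0.55·0.1505 / (0.55·0.1505 + 0.3·0.8495) ≈ 0.2451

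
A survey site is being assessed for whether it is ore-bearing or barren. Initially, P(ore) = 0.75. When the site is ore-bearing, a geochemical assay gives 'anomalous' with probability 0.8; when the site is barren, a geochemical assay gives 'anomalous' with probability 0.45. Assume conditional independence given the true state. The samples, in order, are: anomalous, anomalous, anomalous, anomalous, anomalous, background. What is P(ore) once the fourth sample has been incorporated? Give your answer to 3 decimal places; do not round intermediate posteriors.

Apply Bayes' rule sequentially, carrying P(ore) forward.
After 'anomalous': P(ore) = 0.8·0.7500 / (0.8·0.7500 + 0.45·0.2500) ≈ 0.8421
After 'anomalous': P(ore) = 0.8·0.8421 / (0.8·0.8421 + 0.45·0.1579) ≈ 0.9046
After 'anomalous': P(ore) = 0.8·0.9046 / (0.8·0.9046 + 0.45·0.0954) ≈ 0.9440
After 'anomalous': P(ore) = 0.8·0.9440 / (0.8·0.9440 + 0.45·0.0560) ≈ 0.9677

0.968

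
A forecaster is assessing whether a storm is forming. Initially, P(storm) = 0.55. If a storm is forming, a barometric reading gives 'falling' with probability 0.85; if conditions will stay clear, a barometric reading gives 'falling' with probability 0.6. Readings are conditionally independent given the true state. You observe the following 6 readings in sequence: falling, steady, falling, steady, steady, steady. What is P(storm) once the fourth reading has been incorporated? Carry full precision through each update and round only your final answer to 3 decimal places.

Each posterior becomes the prior for the next update.
After 'falling': P(storm) = 0.85·0.5500 / (0.85·0.5500 + 0.6·0.4500) ≈ 0.6339
After 'steady': P(storm) = 0.15·0.6339 / (0.15·0.6339 + 0.4·0.3661) ≈ 0.3937
After 'falling': P(storm) = 0.85·0.3937 / (0.85·0.3937 + 0.6·0.6063) ≈ 0.4791
After 'steady': P(storm) = 0.15·0.4791 / (0.15·0.4791 + 0.4·0.5209) ≈ 0.2565

0.256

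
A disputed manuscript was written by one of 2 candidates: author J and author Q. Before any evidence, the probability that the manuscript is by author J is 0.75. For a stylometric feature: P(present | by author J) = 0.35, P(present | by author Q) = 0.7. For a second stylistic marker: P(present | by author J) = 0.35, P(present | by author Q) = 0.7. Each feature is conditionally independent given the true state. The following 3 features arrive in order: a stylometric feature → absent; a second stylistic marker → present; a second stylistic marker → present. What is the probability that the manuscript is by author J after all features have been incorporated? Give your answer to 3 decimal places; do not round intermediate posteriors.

After a stylometric feature='absent': P(author J) = 0.65·0.7500 / (0.65·0.7500 + 0.3·0.2500) ≈ 0.8667
After a second stylistic marker='present': P(author J) = 0.35·0.8667 / (0.35·0.8667 + 0.7·0.1333) ≈ 0.7647
After a second stylistic marker='present': P(author J) = 0.35·0.7647 / (0.35·0.7647 + 0.7·0.2353) ≈ 0.6190

0.619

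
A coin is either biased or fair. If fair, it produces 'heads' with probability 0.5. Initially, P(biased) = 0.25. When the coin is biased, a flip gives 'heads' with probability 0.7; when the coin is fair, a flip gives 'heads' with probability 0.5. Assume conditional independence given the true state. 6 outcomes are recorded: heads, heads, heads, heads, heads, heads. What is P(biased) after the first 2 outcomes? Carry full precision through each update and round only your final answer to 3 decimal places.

0.395

After 'heads': P(biased) = 0.7·0.2500 / (0.7·0.2500 + 0.5·0.7500) ≈ 0.3182
After 'heads': P(biased) = 0.7·0.3182 / (0.7·0.3182 + 0.5·0.6818) ≈ 0.3952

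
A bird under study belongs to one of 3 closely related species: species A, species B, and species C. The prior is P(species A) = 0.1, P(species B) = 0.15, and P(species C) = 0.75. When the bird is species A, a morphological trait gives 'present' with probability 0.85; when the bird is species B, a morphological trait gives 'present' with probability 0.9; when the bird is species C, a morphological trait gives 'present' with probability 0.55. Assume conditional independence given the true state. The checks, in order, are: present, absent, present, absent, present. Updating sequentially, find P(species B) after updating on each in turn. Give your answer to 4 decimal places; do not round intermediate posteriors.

After 'present': normaliser = 0.85·0.1000 + 0.9·0.1500 + 0.55·0.7500; P(species A) ≈ 0.1344, P(species B) ≈ 0.2134, P(species C) ≈ 0.6522
After 'absent': normaliser = 0.15·0.1344 + 0.1·0.2134 + 0.45·0.6522; P(species A) ≈ 0.0602, P(species B) ≈ 0.0637, P(species C) ≈ 0.8761
After 'present': normaliser = 0.85·0.0602 + 0.9·0.0637 + 0.55·0.8761; P(species A) ≈ 0.0866, P(species B) ≈ 0.0971, P(species C) ≈ 0.8162
After 'absent': normaliser = 0.15·0.0866 + 0.1·0.0971 + 0.45·0.8162; P(species A) ≈ 0.0333, P(species B) ≈ 0.0249, P(species C) ≈ 0.9418
After 'present': normaliser = 0.85·0.0333 + 0.9·0.0249 + 0.55·0.9418; P(species A) ≈ 0.0498, P(species B) ≈ 0.0394, P(species C) ≈ 0.9108

0.0394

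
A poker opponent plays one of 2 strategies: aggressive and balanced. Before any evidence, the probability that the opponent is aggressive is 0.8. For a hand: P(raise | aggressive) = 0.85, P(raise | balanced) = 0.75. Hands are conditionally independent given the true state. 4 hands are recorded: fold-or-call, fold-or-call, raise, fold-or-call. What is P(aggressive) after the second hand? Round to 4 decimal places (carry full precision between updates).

Each posterior becomes the prior for the next update.
After 'fold-or-call': P(aggressive) = 0.15·0.8000 / (0.15·0.8000 + 0.25·0.2000) ≈ 0.7059
After 'fold-or-call': P(aggressive) = 0.15·0.7059 / (0.15·0.7059 + 0.25·0.2941) ≈ 0.5902

0.5902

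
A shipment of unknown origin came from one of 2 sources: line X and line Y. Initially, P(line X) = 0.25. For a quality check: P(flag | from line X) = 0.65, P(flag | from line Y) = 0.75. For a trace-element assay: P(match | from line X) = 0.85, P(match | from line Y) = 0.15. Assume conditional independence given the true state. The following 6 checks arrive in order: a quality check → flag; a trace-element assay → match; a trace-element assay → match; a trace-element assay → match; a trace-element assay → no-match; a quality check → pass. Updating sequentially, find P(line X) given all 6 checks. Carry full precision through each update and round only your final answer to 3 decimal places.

0.929

After a quality check='flag': P(line X) = 0.65·0.2500 / (0.65·0.2500 + 0.75·0.7500) ≈ 0.2241
After a trace-element assay='match': P(line X) = 0.85·0.2241 / (0.85·0.2241 + 0.15·0.7759) ≈ 0.6208
After a trace-element assay='match': P(line X) = 0.85·0.6208 / (0.85·0.6208 + 0.15·0.3792) ≈ 0.9027
After a trace-element assay='match': P(line X) = 0.85·0.9027 / (0.85·0.9027 + 0.15·0.0973) ≈ 0.9813
After a trace-element assay='no-match': P(line X) = 0.15·0.9813 / (0.15·0.9813 + 0.85·0.0187) ≈ 0.9027
After a quality check='pass': P(line X) = 0.35·0.9027 / (0.35·0.9027 + 0.25·0.0973) ≈ 0.9285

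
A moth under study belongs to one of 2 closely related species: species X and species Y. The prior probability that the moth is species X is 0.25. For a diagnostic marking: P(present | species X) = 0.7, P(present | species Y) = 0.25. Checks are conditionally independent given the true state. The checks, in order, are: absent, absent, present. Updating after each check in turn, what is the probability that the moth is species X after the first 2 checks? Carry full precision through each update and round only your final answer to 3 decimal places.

0.051

Apply Bayes' rule sequentially, carrying P(species X) forward.
After 'absent': P(species X) = 0.3·0.2500 / (0.3·0.2500 + 0.75·0.7500) ≈ 0.1176
After 'absent': P(species X) = 0.3·0.1176 / (0.3·0.1176 + 0.75·0.8824) ≈ 0.0506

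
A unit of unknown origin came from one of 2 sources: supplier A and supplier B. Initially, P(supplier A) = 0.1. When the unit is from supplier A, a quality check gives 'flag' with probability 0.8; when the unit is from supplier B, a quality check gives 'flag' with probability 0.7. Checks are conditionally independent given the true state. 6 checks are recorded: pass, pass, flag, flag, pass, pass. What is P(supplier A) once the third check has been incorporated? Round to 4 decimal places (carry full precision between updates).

After 'pass': P(supplier A) = 0.2·0.1000 / (0.2·0.1000 + 0.3·0.9000) ≈ 0.0690
After 'pass': P(supplier A) = 0.2·0.0690 / (0.2·0.0690 + 0.3·0.9310) ≈ 0.0471
After 'flag': P(supplier A) = 0.8·0.0471 / (0.8·0.0471 + 0.7·0.9529) ≈ 0.0534

0.0534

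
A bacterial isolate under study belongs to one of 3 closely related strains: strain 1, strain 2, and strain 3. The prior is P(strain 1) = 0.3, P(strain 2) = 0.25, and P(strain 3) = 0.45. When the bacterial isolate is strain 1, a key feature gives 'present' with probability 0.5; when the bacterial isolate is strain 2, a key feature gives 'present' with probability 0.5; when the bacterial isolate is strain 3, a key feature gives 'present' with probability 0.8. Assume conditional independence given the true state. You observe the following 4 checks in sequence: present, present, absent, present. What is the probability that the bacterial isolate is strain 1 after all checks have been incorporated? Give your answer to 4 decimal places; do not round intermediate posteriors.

0.2330

Each posterior becomes the prior for the next update.
After 'present': normaliser = 0.5·0.3000 + 0.5·0.2500 + 0.8·0.4500; P(strain 1) ≈ 0.2362, P(strain 2) ≈ 0.1969, P(strain 3) ≈ 0.5669
After 'present': normaliser = 0.5·0.2362 + 0.5·0.1969 + 0.8·0.5669; P(strain 1) ≈ 0.1763, P(strain 2) ≈ 0.1469, P(strain 3) ≈ 0.6769
After 'absent': normaliser = 0.5·0.1763 + 0.5·0.1469 + 0.2·0.6769; P(strain 1) ≈ 0.2968, P(strain 2) ≈ 0.2473, P(strain 3) ≈ 0.4559
After 'present': normaliser = 0.5·0.2968 + 0.5·0.2473 + 0.8·0.4559; P(strain 1) ≈ 0.2330, P(strain 2) ≈ 0.1942, P(strain 3) ≈ 0.5727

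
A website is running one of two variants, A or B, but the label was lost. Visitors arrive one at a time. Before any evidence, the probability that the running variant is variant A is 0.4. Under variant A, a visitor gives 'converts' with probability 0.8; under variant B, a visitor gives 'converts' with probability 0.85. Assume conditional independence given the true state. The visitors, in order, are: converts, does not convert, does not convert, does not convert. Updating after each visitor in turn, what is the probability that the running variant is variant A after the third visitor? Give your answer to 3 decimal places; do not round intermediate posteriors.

Apply Bayes' rule sequentially, carrying P(A) forward.
After 'converts': P(A) = 0.8·0.4000 / (0.8·0.4000 + 0.85·0.6000) ≈ 0.3855
After 'does not convert': P(A) = 0.2·0.3855 / (0.2·0.3855 + 0.15·0.6145) ≈ 0.4555
After 'does not convert': P(A) = 0.2·0.4555 / (0.2·0.4555 + 0.15·0.5445) ≈ 0.5273

0.527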